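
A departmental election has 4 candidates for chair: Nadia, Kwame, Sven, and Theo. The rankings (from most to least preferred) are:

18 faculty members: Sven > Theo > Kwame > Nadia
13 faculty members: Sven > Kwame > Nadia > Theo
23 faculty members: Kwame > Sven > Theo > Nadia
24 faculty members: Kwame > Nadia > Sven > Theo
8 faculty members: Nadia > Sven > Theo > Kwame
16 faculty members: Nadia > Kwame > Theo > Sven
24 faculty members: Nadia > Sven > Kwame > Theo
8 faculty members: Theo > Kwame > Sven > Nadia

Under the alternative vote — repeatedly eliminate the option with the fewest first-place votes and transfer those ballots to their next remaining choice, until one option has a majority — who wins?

Round 1: Nadia 48, Kwame 47, Sven 31, Theo 8. Eliminate Theo.
Round 2: Nadia 48, Kwame 55, Sven 31. Eliminate Sven.
Round 3: Nadia 48, Kwame 86. Kwame has a majority.

Kwame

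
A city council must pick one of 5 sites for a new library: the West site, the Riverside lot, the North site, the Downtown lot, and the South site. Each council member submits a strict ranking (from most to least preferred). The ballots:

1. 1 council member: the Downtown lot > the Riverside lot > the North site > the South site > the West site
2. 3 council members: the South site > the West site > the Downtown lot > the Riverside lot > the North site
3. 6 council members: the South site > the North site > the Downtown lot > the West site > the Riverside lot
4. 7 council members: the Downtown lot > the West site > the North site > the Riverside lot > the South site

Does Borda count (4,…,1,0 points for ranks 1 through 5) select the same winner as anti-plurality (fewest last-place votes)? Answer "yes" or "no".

Borda — scores: the West site 36, the Riverside lot 13, the North site 34, the Downtown lot 50, the South site 37. Winner: the Downtown lot.
Anti-plurality — last-place votes: the West site 1, the Riverside lot 6, the North site 3, the Downtown lot 0, the South site 7. Winner: the Downtown lot.
The two methods agree.

yes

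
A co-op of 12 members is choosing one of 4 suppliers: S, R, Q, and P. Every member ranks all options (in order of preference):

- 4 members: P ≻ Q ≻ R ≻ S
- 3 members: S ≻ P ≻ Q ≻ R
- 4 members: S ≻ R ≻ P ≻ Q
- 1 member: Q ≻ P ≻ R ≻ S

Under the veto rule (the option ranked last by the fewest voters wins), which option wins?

Last-place votes: S 5, R 3, Q 4, P 0.
P is ranked last by the fewest voters, so P wins.

P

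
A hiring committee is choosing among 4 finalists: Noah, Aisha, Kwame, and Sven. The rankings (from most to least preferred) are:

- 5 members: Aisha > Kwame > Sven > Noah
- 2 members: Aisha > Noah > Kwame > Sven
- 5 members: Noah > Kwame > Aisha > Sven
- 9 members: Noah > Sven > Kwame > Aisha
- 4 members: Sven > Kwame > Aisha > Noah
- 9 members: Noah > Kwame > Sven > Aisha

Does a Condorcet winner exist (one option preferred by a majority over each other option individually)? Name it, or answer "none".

Noah vs Aisha: 23–11 for Noah.
Noah vs Kwame: 25–9 for Noah.
Noah vs Sven: 25–9 for Noah.
Noah beats every other option head-to-head.

Noah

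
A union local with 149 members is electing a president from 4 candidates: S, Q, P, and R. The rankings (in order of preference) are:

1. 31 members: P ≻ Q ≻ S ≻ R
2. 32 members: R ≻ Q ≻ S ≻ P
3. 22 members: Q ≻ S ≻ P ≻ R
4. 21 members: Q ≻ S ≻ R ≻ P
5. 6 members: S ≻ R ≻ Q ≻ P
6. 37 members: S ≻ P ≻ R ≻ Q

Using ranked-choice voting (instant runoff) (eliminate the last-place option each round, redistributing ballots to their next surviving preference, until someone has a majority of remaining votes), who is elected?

Q

Round 1: S 43, Q 43, P 31, R 32. Eliminate P.
Round 2: S 43, Q 74, R 32. Eliminate R.
Round 3: S 43, Q 106. Q has a majority.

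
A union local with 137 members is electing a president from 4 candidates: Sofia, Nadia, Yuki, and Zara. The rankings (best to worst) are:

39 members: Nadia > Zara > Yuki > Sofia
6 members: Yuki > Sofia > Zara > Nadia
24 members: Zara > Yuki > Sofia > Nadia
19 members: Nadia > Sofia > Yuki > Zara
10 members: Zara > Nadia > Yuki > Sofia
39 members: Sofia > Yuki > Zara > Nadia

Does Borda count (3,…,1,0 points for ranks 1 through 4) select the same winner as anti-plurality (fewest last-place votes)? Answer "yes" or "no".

no

Borda — scores: Sofia 191, Nadia 194, Yuki 212, Zara 225. Winner: Zara.
Anti-plurality — last-place votes: Sofia 49, Nadia 69, Yuki 0, Zara 19. Winner: Yuki.
The two methods disagree.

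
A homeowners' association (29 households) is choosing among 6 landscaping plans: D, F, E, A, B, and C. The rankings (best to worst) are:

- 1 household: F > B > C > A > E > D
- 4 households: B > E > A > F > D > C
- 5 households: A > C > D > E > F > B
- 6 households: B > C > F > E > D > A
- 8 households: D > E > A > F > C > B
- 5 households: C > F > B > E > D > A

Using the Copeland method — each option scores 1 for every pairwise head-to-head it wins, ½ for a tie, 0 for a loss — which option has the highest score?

D: beats A; loses to F, E, B, and C → score 1.
F: beats D and B; loses to E, A, and C → score 2.
E: beats D, F, and A; loses to B and C → score 3.
A: beats F and C; loses to D, E, and B → score 2.
B: beats D, E, and A; loses to F and C → score 3.
C: beats D, F, E, and B; loses to A → score 4.
C has the best pairwise record.

C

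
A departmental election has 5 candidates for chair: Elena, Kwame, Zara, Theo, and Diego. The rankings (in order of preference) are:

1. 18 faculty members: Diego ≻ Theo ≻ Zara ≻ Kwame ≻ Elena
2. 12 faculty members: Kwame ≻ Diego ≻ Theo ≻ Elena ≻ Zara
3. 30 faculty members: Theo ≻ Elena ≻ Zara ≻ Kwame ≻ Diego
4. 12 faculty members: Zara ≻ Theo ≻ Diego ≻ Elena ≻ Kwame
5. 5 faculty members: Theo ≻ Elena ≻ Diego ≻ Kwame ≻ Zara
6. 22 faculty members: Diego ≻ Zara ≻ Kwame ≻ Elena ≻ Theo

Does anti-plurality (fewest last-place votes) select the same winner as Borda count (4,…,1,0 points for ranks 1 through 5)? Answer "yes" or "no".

Anti-plurality — last-place votes: Elena 18, Kwame 12, Zara 17, Theo 22, Diego 30. Winner: Kwame.
Borda — scores: Elena 151, Kwame 145, Zara 210, Theo 254, Diego 230. Winner: Theo.
The two methods disagree.

no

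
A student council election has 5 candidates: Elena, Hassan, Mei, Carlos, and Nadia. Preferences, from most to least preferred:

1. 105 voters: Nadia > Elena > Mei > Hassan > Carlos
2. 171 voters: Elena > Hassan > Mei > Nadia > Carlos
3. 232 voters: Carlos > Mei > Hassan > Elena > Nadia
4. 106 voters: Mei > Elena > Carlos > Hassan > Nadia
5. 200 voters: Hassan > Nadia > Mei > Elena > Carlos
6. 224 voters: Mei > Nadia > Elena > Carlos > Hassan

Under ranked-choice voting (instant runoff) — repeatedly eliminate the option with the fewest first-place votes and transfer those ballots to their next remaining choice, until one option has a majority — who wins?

Mei

Round 1: Elena 171, Hassan 200, Mei 330, Carlos 232, Nadia 105. Eliminate Nadia.
Round 2: Elena 276, Hassan 200, Mei 330, Carlos 232. Eliminate Hassan.
Round 3: Elena 276, Mei 530, Carlos 232. Mei has a majority.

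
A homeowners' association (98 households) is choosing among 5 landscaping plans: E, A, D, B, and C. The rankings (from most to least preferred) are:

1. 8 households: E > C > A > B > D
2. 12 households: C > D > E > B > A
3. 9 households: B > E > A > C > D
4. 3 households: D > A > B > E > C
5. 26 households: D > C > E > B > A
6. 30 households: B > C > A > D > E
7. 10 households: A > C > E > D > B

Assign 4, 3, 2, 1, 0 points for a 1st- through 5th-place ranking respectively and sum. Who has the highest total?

C

E: 8·4 + 12·2 + 9·3 + 3·1 + 26·2 + 30·0 + 10·2 = 158
A: 8·2 + 12·0 + 9·2 + 3·3 + 26·0 + 30·2 + 10·4 = 143
D: 8·0 + 12·3 + 9·0 + 3·4 + 26·4 + 30·1 + 10·1 = 192
B: 8·1 + 12·1 + 9·4 + 3·2 + 26·1 + 30·4 + 10·0 = 208
C: 8·3 + 12·4 + 9·1 + 3·0 + 26·3 + 30·3 + 10·3 = 279
C has the highest Borda score (279).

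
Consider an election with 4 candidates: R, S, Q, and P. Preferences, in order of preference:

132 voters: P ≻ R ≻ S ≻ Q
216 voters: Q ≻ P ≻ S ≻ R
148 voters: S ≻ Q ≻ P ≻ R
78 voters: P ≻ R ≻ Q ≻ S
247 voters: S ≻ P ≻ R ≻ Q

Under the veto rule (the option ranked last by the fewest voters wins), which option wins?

Last-place votes: R 364, S 78, Q 379, P 0.
P is ranked last by the fewest voters, so P wins.

P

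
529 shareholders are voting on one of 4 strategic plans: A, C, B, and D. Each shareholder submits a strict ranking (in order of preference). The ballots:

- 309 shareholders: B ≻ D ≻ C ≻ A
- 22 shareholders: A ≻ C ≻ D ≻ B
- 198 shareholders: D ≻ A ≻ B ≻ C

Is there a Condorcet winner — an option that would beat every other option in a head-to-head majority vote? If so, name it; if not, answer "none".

B vs A: 309–220 for B.
B vs C: 507–22 for B.
B vs D: 309–220 for B.
B beats every other option head-to-head.

B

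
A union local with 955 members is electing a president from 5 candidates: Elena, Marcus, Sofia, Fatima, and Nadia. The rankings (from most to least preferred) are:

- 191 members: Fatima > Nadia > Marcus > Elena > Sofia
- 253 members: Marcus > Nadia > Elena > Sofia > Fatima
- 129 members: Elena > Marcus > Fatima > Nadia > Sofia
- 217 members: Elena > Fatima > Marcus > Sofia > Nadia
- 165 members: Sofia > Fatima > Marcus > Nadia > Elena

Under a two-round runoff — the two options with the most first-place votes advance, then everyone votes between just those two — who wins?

Round 1 first-place votes: Elena 346, Marcus 253, Sofia 165, Fatima 191, Nadia 0.
Elena and Marcus advance.
Runoff: Elena is preferred to Marcus by 346 voters; Marcus by 609.
Marcus wins the runoff.

Marcus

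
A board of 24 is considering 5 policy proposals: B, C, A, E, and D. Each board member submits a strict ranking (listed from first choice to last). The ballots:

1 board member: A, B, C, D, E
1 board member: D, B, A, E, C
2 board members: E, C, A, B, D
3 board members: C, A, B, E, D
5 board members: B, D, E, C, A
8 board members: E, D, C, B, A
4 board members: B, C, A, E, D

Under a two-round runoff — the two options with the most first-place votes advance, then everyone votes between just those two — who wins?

B

Round 1 first-place votes: B 9, C 3, A 1, E 10, D 1.
E and B advance.
Runoff: E is preferred to B by 10 voters; B by 14.
B wins the runoff.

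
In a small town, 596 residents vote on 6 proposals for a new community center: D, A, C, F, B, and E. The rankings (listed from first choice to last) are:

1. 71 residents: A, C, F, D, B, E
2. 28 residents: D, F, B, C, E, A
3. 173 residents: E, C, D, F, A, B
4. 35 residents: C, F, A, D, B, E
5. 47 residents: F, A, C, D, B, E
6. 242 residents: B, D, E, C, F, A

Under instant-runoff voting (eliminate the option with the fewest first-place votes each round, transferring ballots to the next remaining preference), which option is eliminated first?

D

Round 1: D 28, A 71, C 35, F 47, B 242, E 173. Eliminate D.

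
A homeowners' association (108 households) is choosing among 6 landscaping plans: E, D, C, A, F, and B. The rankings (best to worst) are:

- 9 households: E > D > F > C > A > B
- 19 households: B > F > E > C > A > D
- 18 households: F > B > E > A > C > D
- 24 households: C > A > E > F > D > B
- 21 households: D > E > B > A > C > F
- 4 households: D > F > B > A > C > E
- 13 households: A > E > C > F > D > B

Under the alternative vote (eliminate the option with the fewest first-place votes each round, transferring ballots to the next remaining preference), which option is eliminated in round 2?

A

Round 1: E 9, D 25, C 24, A 13, F 18, B 19. Eliminate E.
Round 2: D 34, C 24, A 13, F 18, B 19. Eliminate A.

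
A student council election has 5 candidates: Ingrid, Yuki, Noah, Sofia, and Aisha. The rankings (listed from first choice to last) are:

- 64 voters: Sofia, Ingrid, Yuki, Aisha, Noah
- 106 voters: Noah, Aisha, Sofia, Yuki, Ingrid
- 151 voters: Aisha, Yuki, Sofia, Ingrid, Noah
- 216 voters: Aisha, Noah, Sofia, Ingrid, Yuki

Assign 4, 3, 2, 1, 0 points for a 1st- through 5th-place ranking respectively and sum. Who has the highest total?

Aisha

Ingrid: 64·3 + 106·0 + 151·1 + 216·1 = 559
Yuki: 64·2 + 106·1 + 151·3 + 216·0 = 687
Noah: 64·0 + 106·4 + 151·0 + 216·3 = 1072
Sofia: 64·4 + 106·2 + 151·2 + 216·2 = 1202
Aisha: 64·1 + 106·3 + 151·4 + 216·4 = 1850
Aisha has the highest Borda score (1850).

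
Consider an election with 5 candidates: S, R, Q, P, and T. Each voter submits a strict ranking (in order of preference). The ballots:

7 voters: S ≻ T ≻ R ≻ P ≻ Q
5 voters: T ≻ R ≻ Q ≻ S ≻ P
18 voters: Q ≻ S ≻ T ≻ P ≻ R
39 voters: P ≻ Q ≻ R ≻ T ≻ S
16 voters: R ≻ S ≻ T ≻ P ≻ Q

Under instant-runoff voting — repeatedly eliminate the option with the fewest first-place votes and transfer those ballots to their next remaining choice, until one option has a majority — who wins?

Round 1: S 7, R 16, Q 18, P 39, T 5. Eliminate T.
Round 2: S 7, R 21, Q 18, P 39. Eliminate S.
Round 3: R 28, Q 18, P 39. Eliminate Q.
Round 4: R 28, P 57. P has a majority.

P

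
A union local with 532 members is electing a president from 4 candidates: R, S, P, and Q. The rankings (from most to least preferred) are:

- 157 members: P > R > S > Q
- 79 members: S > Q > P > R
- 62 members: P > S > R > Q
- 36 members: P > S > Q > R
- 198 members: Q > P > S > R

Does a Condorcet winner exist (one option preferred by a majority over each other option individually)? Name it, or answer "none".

Checking pairwise contests:
S beats R 375–157.
P beats S 453–79.
Q beats P 277–255.
S beats Q 334–198.
Every option loses at least one head-to-head, so there is no Condorcet winner.

none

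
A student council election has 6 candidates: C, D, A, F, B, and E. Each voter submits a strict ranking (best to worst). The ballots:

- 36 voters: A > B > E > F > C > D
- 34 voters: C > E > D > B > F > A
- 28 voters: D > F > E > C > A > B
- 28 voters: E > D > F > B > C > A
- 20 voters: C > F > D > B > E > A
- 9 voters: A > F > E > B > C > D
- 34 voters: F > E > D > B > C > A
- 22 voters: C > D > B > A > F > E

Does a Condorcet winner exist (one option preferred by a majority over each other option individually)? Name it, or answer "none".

Checking pairwise contests:
F beats C 135–76.
C beats D 121–90.
C beats A 166–45.
D beats F 112–99.
D beats B 166–45.
F beats E 113–98.
Every option loses at least one head-to-head, so there is no Condorcet winner.

none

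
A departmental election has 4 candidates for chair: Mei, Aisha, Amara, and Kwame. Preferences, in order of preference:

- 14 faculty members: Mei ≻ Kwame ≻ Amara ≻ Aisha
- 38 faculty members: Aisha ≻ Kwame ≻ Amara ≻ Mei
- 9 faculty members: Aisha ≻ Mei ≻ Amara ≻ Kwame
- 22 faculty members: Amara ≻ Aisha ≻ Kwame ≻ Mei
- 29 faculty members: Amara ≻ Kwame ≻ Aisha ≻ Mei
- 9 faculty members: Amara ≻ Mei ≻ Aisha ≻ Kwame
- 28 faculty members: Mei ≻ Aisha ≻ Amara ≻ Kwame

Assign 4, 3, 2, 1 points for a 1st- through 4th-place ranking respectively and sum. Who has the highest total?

Aisha

Mei: 14·4 + 38·1 + 9·3 + 22·1 + 29·1 + 9·3 + 28·4 = 311
Aisha: 14·1 + 38·4 + 9·4 + 22·3 + 29·2 + 9·2 + 28·3 = 428
Amara: 14·2 + 38·2 + 9·2 + 22·4 + 29·4 + 9·4 + 28·2 = 418
Kwame: 14·3 + 38·3 + 9·1 + 22·2 + 29·3 + 9·1 + 28·1 = 333
Aisha has the highest Borda score (428).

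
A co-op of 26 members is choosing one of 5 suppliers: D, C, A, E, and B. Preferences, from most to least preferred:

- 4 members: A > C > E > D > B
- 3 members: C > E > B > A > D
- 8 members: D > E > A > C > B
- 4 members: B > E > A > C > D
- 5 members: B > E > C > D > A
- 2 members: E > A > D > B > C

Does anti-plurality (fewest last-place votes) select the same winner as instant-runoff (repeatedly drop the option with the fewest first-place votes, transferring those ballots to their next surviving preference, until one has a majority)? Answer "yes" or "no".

Anti-plurality — last-place votes: D 7, C 2, A 5, E 0, B 12. Winner: E.
Instant-runoff — R1 D 8, C 3, A 4, E 2, B 9 (E out); R2 D 8, C 3, A 6, B 9 (C out); R3 D 8, A 6, B 12 (A out); R4 D 14, B 12 (D winner). Winner: D.
The two methods disagree.

no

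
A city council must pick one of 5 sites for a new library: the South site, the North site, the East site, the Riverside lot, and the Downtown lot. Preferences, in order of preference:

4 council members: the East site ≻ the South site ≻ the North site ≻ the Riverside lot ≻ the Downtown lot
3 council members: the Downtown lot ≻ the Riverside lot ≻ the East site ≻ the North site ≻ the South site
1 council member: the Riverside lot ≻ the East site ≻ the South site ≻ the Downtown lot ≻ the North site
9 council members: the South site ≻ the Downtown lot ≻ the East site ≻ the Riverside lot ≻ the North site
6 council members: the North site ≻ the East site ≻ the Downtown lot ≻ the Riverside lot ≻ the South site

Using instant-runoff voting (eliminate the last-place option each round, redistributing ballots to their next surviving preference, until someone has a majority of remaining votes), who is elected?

Round 1: the South site 9, the North site 6, the East site 4, the Riverside lot 1, the Downtown lot 3. Eliminate the Riverside lot.
Round 2: the South site 9, the North site 6, the East site 5, the Downtown lot 3. Eliminate the Downtown lot.
Round 3: the South site 9, the North site 6, the East site 8. Eliminate the North site.
Round 4: the South site 9, the East site 14. The East site has a majority.

the East site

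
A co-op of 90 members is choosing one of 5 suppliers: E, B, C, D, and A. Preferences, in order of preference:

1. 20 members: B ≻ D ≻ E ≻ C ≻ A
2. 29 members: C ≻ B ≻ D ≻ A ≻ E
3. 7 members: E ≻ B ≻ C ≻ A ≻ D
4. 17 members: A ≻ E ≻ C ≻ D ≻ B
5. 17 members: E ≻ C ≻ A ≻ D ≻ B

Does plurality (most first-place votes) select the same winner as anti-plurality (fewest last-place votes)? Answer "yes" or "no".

yes

Plurality — first-place votes: E 24, B 20, C 29, D 0, A 17. Winner: C.
Anti-plurality — last-place votes: E 29, B 34, C 0, D 7, A 20. Winner: C.
The two methods agree.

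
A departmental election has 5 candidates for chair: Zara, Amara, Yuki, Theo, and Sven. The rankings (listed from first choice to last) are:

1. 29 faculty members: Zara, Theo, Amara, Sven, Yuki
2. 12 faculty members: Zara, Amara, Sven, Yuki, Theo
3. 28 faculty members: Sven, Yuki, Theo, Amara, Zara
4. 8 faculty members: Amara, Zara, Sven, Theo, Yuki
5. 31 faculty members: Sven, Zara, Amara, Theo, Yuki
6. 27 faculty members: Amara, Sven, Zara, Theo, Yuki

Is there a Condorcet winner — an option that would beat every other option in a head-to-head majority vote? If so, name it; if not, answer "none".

none

Checking pairwise contests:
Sven beats Zara 86–49.
Zara beats Amara 72–63.
Zara beats Yuki 107–28.
Zara beats Theo 107–28.
Amara beats Sven 76–59.
Every option loses at least one head-to-head, so there is no Condorcet winner.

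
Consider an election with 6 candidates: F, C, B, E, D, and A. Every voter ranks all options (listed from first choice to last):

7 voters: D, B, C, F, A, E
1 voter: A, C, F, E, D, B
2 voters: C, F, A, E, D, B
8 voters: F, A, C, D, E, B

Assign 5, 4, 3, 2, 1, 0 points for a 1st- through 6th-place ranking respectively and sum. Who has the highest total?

F

F: 7·2 + 1·3 + 2·4 + 8·5 = 65
C: 7·3 + 1·4 + 2·5 + 8·3 = 59
B: 7·4 + 1·0 + 2·0 + 8·0 = 28
E: 7·0 + 1·2 + 2·2 + 8·1 = 14
D: 7·5 + 1·1 + 2·1 + 8·2 = 54
A: 7·1 + 1·5 + 2·3 + 8·4 = 50
F has the highest Borda score (65).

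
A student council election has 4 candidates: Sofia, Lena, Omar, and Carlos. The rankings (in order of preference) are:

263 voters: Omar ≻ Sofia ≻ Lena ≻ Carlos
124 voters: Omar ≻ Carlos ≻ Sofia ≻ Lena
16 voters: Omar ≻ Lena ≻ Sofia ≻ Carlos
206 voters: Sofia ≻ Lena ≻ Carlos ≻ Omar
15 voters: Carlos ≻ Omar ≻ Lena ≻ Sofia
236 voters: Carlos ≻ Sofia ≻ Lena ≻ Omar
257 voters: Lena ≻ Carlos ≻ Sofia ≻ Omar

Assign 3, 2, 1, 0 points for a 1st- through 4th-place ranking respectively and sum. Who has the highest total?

Sofia

Sofia: 263·2 + 124·1 + 16·1 + 206·3 + 15·0 + 236·2 + 257·1 = 2013
Lena: 263·1 + 124·0 + 16·2 + 206·2 + 15·1 + 236·1 + 257·3 = 1729
Omar: 263·3 + 124·3 + 16·3 + 206·0 + 15·2 + 236·0 + 257·0 = 1239
Carlos: 263·0 + 124·2 + 16·0 + 206·1 + 15·3 + 236·3 + 257·2 = 1721
Sofia has the highest Borda score (2013).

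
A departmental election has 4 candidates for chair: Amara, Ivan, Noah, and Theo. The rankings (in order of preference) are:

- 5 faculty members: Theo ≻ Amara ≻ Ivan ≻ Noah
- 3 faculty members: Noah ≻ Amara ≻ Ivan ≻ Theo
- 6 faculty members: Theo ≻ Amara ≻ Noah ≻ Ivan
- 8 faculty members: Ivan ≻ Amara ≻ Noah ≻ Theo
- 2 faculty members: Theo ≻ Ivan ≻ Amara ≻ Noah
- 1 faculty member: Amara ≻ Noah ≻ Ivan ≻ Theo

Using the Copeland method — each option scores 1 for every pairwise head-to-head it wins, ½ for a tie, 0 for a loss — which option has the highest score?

Theo

Amara: beats Ivan and Noah; loses to Theo → score 2.
Ivan: beats Noah; loses to Amara and Theo → score 1.
Noah: loses to Amara, Ivan, and Theo → score 0.
Theo: beats Amara, Ivan, and Noah → score 3.
Theo has the best pairwise record.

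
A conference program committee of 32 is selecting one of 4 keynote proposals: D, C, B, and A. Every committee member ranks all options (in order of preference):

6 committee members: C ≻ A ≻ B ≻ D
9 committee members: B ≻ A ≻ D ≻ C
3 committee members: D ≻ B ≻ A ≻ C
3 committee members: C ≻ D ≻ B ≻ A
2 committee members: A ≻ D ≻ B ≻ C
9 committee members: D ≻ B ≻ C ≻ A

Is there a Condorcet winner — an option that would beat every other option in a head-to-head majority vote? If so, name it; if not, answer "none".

none

Checking pairwise contests:
A beats D 17–15.
D beats C 23–9.
D beats B 17–15.
C beats A 18–14.
Every option loses at least one head-to-head, so there is no Condorcet winner.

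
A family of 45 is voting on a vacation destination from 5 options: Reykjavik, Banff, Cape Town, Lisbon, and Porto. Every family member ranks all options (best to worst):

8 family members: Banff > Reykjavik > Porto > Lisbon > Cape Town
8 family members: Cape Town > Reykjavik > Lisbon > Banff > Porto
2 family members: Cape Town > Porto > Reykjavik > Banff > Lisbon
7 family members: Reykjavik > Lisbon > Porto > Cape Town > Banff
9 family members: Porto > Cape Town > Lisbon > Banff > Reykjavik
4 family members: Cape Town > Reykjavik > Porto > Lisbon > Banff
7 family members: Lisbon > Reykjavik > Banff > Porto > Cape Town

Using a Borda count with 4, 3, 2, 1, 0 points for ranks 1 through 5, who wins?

Reykjavik

Reykjavik: 8·3 + 8·3 + 2·2 + 7·4 + 9·0 + 4·3 + 7·3 = 113
Banff: 8·4 + 8·1 + 2·1 + 7·0 + 9·1 + 4·0 + 7·2 = 65
Cape Town: 8·0 + 8·4 + 2·4 + 7·1 + 9·3 + 4·4 + 7·0 = 90
Lisbon: 8·1 + 8·2 + 2·0 + 7·3 + 9·2 + 4·1 + 7·4 = 95
Porto: 8·2 + 8·0 + 2·3 + 7·2 + 9·4 + 4·2 + 7·1 = 87
Reykjavik has the highest Borda score (113).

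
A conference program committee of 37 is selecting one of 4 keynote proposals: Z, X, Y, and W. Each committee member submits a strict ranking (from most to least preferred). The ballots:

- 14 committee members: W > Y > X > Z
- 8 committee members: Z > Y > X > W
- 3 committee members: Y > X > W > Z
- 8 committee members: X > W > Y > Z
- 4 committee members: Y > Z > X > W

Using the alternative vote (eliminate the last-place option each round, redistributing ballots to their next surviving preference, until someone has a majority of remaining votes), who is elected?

W

Round 1: Z 8, X 8, Y 7, W 14. Eliminate Y.
Round 2: Z 12, X 11, W 14. Eliminate X.
Round 3: Z 12, W 25. W has a majority.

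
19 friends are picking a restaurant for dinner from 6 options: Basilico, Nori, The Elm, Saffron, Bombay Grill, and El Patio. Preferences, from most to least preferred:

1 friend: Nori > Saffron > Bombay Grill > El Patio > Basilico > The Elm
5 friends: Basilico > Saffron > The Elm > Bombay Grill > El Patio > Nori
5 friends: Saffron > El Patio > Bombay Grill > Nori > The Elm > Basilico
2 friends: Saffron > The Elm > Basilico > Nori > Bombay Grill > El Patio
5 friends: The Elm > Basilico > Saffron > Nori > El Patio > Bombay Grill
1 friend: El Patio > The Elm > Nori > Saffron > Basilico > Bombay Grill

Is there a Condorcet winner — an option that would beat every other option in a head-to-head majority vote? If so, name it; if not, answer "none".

Checking pairwise contests:
The Elm beats Basilico 13–6.
Basilico beats Nori 12–7.
Saffron beats The Elm 13–6.
Basilico beats Saffron 10–9.
Basilico beats Bombay Grill 13–6.
Basilico beats El Patio 12–7.
Every option loses at least one head-to-head, so there is no Condorcet winner.

none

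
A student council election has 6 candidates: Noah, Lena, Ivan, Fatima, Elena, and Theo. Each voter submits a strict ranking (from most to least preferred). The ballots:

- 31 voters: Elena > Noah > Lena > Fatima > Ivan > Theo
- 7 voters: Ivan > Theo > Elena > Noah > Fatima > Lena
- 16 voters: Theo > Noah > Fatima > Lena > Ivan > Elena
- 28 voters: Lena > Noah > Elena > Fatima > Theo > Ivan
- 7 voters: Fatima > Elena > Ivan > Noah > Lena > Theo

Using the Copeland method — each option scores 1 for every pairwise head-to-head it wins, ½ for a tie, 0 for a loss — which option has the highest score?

Noah: beats Lena, Ivan, Fatima, and Theo; loses to Elena → score 4.
Lena: beats Ivan, Fatima, and Theo; loses to Noah and Elena → score 3.
Ivan: beats Theo; loses to Noah, Lena, Fatima, and Elena → score 1.
Fatima: beats Ivan and Theo; loses to Noah, Lena, and Elena → score 2.
Elena: beats Noah, Lena, Ivan, Fatima, and Theo → score 5.
Theo: loses to Noah, Lena, Ivan, Fatima, and Elena → score 0.
Elena has the best pairwise record.

Elena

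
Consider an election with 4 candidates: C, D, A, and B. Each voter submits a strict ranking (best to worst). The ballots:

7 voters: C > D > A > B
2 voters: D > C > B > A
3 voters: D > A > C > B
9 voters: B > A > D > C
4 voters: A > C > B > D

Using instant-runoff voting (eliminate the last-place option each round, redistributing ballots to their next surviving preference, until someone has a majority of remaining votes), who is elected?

C

Round 1: C 7, D 5, A 4, B 9. Eliminate A.
Round 2: C 11, D 5, B 9. Eliminate D.
Round 3: C 16, B 9. C has a majority.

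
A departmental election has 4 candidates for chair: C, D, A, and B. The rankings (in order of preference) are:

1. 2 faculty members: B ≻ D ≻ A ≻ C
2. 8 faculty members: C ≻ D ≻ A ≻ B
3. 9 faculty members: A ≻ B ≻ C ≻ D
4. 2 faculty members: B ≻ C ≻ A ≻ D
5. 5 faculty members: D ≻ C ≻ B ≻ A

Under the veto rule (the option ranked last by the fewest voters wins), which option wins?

Last-place votes: C 2, D 11, A 5, B 8.
C is ranked last by the fewest voters, so C wins.

C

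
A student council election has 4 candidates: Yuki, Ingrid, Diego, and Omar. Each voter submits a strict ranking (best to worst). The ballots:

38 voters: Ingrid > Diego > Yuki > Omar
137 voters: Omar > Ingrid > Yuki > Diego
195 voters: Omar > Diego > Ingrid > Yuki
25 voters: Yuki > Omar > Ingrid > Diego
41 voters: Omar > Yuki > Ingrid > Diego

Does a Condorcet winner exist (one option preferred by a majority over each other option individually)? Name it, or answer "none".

Omar vs Yuki: 373–63 for Omar.
Omar vs Ingrid: 398–38 for Omar.
Omar vs Diego: 398–38 for Omar.
Omar beats every other option head-to-head.

Omar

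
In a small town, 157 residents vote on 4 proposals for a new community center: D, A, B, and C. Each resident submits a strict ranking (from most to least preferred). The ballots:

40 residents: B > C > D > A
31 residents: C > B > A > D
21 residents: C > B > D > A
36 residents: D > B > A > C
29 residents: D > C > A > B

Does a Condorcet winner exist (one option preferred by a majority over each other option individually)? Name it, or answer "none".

C

C vs D: 92–65 for C.
C vs A: 121–36 for C.
C vs B: 81–76 for C.
C beats every other option head-to-head.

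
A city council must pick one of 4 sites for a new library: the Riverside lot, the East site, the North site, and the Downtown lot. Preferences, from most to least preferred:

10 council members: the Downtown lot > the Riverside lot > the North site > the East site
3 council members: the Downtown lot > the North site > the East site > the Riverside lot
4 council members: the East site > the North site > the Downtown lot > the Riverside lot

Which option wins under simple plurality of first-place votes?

the Downtown lot

First-place votes: the Riverside lot 0, the East site 4, the North site 0, the Downtown lot 13.
the Downtown lot has the most first-place votes.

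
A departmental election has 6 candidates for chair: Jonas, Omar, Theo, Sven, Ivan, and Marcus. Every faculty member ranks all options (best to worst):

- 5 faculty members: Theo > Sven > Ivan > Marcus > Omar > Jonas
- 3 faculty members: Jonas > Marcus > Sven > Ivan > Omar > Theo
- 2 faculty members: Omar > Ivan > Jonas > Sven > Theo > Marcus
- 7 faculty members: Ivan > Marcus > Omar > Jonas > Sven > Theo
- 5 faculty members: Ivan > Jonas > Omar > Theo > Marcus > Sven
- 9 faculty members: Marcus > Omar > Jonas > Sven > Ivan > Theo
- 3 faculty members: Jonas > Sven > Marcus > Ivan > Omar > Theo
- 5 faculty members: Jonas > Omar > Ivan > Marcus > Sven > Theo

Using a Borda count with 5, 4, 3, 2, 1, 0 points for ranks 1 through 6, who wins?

Jonas: 5·0 + 3·5 + 2·3 + 7·2 + 5·4 + 9·3 + 3·5 + 5·5 = 122
Omar: 5·1 + 3·1 + 2·5 + 7·3 + 5·3 + 9·4 + 3·1 + 5·4 = 113
Theo: 5·5 + 3·0 + 2·1 + 7·0 + 5·2 + 9·0 + 3·0 + 5·0 = 37
Sven: 5·4 + 3·3 + 2·2 + 7·1 + 5·0 + 9·2 + 3·4 + 5·1 = 75
Ivan: 5·3 + 3·2 + 2·4 + 7·5 + 5·5 + 9·1 + 3·2 + 5·3 = 119
Marcus: 5·2 + 3·4 + 2·0 + 7·4 + 5·1 + 9·5 + 3·3 + 5·2 = 119
Jonas has the highest Borda score (122).

Jonas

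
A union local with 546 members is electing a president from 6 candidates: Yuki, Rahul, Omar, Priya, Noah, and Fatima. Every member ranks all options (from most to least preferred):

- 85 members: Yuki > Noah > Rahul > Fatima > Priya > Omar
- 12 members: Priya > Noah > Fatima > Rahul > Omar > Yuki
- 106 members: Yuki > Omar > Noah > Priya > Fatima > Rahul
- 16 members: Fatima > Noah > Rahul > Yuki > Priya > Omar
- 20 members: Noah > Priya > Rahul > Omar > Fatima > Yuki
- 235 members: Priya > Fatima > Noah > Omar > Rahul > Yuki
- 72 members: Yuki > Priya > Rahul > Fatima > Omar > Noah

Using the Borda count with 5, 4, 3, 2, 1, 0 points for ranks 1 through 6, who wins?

Yuki: 85·5 + 12·0 + 106·5 + 16·2 + 20·0 + 235·0 + 72·5 = 1347
Rahul: 85·3 + 12·2 + 106·0 + 16·3 + 20·3 + 235·1 + 72·3 = 838
Omar: 85·0 + 12·1 + 106·4 + 16·0 + 20·2 + 235·2 + 72·1 = 1018
Priya: 85·1 + 12·5 + 106·2 + 16·1 + 20·4 + 235·5 + 72·4 = 1916
Noah: 85·4 + 12·4 + 106·3 + 16·4 + 20·5 + 235·3 + 72·0 = 1575
Fatima: 85·2 + 12·3 + 106·1 + 16·5 + 20·1 + 235·4 + 72·2 = 1496
Priya has the highest Borda score (1916).

Priya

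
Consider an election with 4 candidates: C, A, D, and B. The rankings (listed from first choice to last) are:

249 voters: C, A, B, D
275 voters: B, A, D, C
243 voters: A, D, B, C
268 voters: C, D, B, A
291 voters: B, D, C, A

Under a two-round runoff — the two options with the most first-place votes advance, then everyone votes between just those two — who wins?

Round 1 first-place votes: C 517, A 243, D 0, B 566.
B and C advance.
Runoff: B is preferred to C by 809 voters; C by 517.
B wins the runoff.

B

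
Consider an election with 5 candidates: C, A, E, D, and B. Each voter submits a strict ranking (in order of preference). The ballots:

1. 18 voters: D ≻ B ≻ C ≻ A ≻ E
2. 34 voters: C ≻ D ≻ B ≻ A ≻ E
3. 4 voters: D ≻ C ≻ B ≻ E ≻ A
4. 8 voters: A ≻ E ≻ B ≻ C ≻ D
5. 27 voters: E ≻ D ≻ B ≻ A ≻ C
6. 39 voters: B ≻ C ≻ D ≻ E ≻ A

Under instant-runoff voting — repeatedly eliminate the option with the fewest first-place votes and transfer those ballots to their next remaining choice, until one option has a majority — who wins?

Round 1: C 34, A 8, E 27, D 22, B 39. Eliminate A.
Round 2: C 34, E 35, D 22, B 39. Eliminate D.
Round 3: C 38, E 35, B 57. Eliminate E.
Round 4: C 38, B 92. B has a majority.

B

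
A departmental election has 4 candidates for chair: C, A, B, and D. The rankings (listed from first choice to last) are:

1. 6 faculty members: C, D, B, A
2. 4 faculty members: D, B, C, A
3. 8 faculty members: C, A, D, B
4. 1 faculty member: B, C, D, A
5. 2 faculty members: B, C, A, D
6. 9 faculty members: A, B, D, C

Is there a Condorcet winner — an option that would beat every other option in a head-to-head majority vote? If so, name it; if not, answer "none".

Checking pairwise contests:
B beats C 16–14.
C beats A 21–9.
A beats B 17–13.
C beats D 17–13.
Every option loses at least one head-to-head, so there is no Condorcet winner.

none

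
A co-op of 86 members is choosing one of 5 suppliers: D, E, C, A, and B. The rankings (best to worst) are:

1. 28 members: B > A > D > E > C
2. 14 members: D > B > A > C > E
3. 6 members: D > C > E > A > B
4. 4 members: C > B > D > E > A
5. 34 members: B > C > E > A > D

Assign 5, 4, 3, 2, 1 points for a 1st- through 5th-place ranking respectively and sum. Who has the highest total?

D: 28·3 + 14·5 + 6·5 + 4·3 + 34·1 = 230
E: 28·2 + 14·1 + 6·3 + 4·2 + 34·3 = 198
C: 28·1 + 14·2 + 6·4 + 4·5 + 34·4 = 236
A: 28·4 + 14·3 + 6·2 + 4·1 + 34·2 = 238
B: 28·5 + 14·4 + 6·1 + 4·4 + 34·5 = 388
B has the highest Borda score (388).

B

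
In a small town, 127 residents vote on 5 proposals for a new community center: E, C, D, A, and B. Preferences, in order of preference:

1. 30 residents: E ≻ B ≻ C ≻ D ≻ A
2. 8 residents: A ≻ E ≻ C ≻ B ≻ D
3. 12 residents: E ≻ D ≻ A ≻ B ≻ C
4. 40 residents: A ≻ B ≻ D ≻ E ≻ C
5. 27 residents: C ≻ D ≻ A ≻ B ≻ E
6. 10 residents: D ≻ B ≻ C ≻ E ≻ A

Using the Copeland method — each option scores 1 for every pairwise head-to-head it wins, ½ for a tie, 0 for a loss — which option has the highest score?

B

E: beats C; loses to D, A, and B → score 1.
C: beats D and A; loses to E and B → score 2.
D: beats E and A; loses to C and B → score 2.
A: beats E and B; loses to C and D → score 2.
B: beats E, C, and D; loses to A → score 3.
B has the best pairwise record.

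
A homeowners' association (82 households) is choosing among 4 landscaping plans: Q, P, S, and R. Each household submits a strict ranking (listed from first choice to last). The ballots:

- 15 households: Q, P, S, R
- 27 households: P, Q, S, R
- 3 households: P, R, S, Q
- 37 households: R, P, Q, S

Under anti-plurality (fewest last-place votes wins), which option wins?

P

Last-place votes: Q 3, P 0, S 37, R 42.
P is ranked last by the fewest voters, so P wins.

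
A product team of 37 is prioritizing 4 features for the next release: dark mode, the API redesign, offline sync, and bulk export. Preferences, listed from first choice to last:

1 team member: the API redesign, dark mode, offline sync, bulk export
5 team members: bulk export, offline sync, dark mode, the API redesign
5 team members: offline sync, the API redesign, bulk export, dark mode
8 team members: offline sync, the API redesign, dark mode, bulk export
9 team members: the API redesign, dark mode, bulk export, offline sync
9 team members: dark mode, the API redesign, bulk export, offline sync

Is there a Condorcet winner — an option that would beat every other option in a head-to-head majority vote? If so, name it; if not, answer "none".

the API redesign

the API redesign vs dark mode: 23–14 for the API redesign.
the API redesign vs offline sync: 19–18 for the API redesign.
the API redesign vs bulk export: 32–5 for the API redesign.
the API redesign beats every other option head-to-head.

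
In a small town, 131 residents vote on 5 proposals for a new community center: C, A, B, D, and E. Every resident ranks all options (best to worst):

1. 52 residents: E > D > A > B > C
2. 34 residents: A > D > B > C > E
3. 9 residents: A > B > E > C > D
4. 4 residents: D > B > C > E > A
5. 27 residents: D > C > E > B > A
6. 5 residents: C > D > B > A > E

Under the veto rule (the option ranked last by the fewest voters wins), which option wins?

Last-place votes: C 52, A 31, B 0, D 9, E 39.
B is ranked last by the fewest voters, so B wins.

B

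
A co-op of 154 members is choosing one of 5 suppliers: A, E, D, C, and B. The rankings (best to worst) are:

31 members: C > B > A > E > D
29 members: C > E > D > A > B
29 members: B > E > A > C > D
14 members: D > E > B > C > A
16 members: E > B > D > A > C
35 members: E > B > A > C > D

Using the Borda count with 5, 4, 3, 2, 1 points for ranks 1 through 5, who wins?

A: 31·3 + 29·2 + 29·3 + 14·1 + 16·2 + 35·3 = 389
E: 31·2 + 29·4 + 29·4 + 14·4 + 16·5 + 35·5 = 605
D: 31·1 + 29·3 + 29·1 + 14·5 + 16·3 + 35·1 = 300
C: 31·5 + 29·5 + 29·2 + 14·2 + 16·1 + 35·2 = 472
B: 31·4 + 29·1 + 29·5 + 14·3 + 16·4 + 35·4 = 544
E has the highest Borda score (605).

E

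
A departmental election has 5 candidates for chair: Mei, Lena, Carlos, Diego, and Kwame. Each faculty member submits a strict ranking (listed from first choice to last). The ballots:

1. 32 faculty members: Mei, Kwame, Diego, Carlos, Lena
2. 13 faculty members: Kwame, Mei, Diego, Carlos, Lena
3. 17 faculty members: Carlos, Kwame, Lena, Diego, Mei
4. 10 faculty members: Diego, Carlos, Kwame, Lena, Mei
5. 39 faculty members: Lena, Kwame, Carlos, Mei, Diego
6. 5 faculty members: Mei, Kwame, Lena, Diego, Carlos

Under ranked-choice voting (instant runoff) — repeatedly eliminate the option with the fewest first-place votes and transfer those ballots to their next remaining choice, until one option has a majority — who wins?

Lena

Round 1: Mei 37, Lena 39, Carlos 17, Diego 10, Kwame 13. Eliminate Diego.
Round 2: Mei 37, Lena 39, Carlos 27, Kwame 13. Eliminate Kwame.
Round 3: Mei 50, Lena 39, Carlos 27. Eliminate Carlos.
Round 4: Mei 50, Lena 66. Lena has a majority.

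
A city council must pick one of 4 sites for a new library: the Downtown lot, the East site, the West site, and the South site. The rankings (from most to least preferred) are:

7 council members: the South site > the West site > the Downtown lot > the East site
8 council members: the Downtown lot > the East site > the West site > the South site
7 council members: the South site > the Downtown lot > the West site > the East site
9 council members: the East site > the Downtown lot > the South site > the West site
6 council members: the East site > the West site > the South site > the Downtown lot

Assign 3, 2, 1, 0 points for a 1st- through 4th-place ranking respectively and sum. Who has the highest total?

the Downtown lot: 7·1 + 8·3 + 7·2 + 9·2 + 6·0 = 63
the East site: 7·0 + 8·2 + 7·0 + 9·3 + 6·3 = 61
the West site: 7·2 + 8·1 + 7·1 + 9·0 + 6·2 = 41
the South site: 7·3 + 8·0 + 7·3 + 9·1 + 6·1 = 57
the Downtown lot has the highest Borda score (63).

the Downtown lot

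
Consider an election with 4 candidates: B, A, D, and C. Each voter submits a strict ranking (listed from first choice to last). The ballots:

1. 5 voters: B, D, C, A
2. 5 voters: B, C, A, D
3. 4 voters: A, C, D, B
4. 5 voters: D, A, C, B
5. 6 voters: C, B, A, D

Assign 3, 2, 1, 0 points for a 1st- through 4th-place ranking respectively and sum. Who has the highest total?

C

B: 5·3 + 5·3 + 4·0 + 5·0 + 6·2 = 42
A: 5·0 + 5·1 + 4·3 + 5·2 + 6·1 = 33
D: 5·2 + 5·0 + 4·1 + 5·3 + 6·0 = 29
C: 5·1 + 5·2 + 4·2 + 5·1 + 6·3 = 46
C has the highest Borda score (46).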